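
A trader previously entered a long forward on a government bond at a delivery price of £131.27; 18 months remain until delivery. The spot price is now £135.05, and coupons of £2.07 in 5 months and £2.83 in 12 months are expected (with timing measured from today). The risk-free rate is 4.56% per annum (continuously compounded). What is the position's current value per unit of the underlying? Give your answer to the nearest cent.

PV(remaining coupons) I = 2.07·e^(−0.0456·5/12) + 2.83·e^(−0.0456·12/12) = 4.7349
Current forward F = (S − I)·e^(rT) = (135.05 − 4.7349)·e^(0.0456·18/12) = 130.3151 × 1.070794 = 139.5406
Value (long) = (F − K)·e^(−rT) = (139.5406 − 131.27) × 0.933887 = 7.7238
Value = £7.72

£7.72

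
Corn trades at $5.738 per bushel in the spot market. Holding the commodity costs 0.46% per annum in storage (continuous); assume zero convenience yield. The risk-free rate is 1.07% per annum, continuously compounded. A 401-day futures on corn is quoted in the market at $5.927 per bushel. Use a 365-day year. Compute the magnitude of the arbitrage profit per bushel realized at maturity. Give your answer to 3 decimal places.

Fair futures: F* = S·e^(carry·T), with carry = (r + u) = 0.0107 + 0.0046 = 0.0153
F* = 5.738 · e^(0.0153 × 401/365) = 5.738 · e^0.016809 = 5.738 × 1.016951 = $5.8353
Market $5.927 > fair $5.8353: forward overpriced → cash-and-carry (buy spot, short the forward).
At maturity, profit = |F_mkt − F*| = |5.927 − 5.8353| = $0.092 per bushel

$0.092 per bushel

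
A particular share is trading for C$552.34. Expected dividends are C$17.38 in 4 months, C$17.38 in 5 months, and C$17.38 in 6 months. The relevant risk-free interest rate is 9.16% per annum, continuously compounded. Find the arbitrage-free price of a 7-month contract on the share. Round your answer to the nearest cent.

C$529.71

PV(dividends) I = 17.38·e^(−0.0916·4/12) + 17.38·e^(−0.0916·5/12) + 17.38·e^(−0.0916·6/12)
I = 16.8574 + 16.7292 + 16.6019 = 50.1885
F = (S − I)·e^(rT) = (552.34 − 50.1885) · e^(0.0916·7/12)
= 502.1515 · e^0.053433 = 502.1515 × 1.054886 = C$529.71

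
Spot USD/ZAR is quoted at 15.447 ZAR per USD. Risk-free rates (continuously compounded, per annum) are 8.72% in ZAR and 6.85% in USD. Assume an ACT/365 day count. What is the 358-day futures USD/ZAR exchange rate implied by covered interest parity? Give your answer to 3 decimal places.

F = S·e^((r_ZAR − r_USD)T) = 15.447 · e^((0.0872 − 0.0685) × 358/365)
= 15.447 · e^0.018341 = 15.447 × 1.018510
F = 15.733 ZAR per USD

15.733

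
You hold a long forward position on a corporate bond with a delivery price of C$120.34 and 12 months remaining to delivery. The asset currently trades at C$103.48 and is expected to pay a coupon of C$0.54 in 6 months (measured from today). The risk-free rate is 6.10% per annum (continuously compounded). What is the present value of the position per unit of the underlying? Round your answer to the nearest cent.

PV(remaining coupons) I = 0.54·e^(−0.0610·6/12) = 0.5238
Current forward F = (S − I)·e^(rT) = (103.48 − 0.5238)·e^(0.0610·12/12) = 102.9562 × 1.062899 = 109.4320
Value (long) = (F − K)·e^(−rT) = (109.4320 − 120.34) × 0.940823 = -10.2625
Value = -C$10.26

-C$10.26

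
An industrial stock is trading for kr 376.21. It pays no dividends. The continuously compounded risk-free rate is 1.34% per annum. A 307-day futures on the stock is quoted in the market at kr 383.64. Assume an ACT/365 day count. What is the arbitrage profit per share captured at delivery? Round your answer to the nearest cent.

kr 3.17 per share

Fair futures: F* = S·e^(carry·T), with carry = r = 0.0134
F* = 376.21 · e^(0.0134 × 307/365) = 376.21 · e^0.011271 = 376.21 × 1.011335 = kr 380.4743
Market kr 383.64 > fair kr 380.4743: forward overpriced → cash-and-carry (buy spot, short the forward).
At maturity, profit = |F_mkt − F*| = |383.64 − 380.4743| = kr 3.17 per share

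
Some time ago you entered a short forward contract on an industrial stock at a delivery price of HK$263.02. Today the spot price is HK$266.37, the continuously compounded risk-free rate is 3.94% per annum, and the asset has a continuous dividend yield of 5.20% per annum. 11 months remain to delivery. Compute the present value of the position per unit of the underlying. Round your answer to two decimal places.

Current fair forward for the remaining 11 months: F = S·e^((r − q)·T), (r − q) = 0.0394 − 0.0520 = -0.0126
F = 266.37 · e^(-0.0126 × 11/12) = 266.37 × 0.988516 = 263.3110
Value of long forward = (F − K)·e^(−rT) = (263.3110 − 263.02) · e^(−0.0394·11/12)
= 0.2910 × 0.964528 = 0.28
Short position value = −(long value) = -HK$0.28

-HK$0.28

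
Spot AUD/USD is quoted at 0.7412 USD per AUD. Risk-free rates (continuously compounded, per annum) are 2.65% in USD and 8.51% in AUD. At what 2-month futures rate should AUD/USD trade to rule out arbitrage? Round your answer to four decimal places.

F = S·e^((r_USD − r_AUD)T) = 0.7412 · e^((0.0265 − 0.0851) × 2/12)
= 0.7412 · e^-0.009767 = 0.7412 × 0.990281
F = 0.7340 USD per AUD

0.7340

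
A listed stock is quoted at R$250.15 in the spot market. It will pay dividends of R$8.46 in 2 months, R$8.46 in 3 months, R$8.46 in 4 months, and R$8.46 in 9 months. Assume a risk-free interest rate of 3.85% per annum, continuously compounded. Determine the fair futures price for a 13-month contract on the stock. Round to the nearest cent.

R$226.03

PV(dividends) I = 8.46·e^(−0.0385·2/12) + 8.46·e^(−0.0385·3/12) + 8.46·e^(−0.0385·4/12) + 8.46·e^(−0.0385·9/12)
I = 8.4059 + 8.3790 + 8.3521 + 8.2192 = 33.3562
F = (S − I)·e^(rT) = (250.15 − 33.3562) · e^(0.0385·13/12)
= 216.7938 · e^0.041708 = 216.7938 × 1.042590 = R$226.03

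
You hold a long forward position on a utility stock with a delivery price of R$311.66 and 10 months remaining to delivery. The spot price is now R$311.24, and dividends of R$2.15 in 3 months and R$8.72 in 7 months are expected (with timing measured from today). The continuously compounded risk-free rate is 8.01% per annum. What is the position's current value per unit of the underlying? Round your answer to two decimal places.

R$9.27

PV(remaining dividends) I = 2.15·e^(−0.0801·3/12) + 8.72·e^(−0.0801·7/12) = 10.4293
Current forward F = (S − I)·e^(rT) = (311.24 − 10.4293)·e^(0.0801·10/12) = 300.8107 × 1.069028 = 321.5751
Value (long) = (F − K)·e^(−rT) = (321.5751 − 311.66) × 0.935429 = 9.2749
Value = R$9.27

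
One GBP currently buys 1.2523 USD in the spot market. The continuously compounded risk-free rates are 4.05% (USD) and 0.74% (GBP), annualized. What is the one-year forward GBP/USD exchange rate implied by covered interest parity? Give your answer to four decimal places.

F = S·e^((r_USD − r_GBP)T) = 1.2523 · e^((0.0405 − 0.0074) × 12/12)
= 1.2523 · e^0.033100 = 1.2523 × 1.033654
F = 1.2944 USD per GBP

1.2944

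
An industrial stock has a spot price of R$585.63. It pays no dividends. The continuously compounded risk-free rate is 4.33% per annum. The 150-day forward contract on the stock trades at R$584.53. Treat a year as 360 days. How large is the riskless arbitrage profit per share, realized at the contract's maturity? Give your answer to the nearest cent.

R$11.76 per share

Fair forward: F* = S·e^(carry·T), with carry = r = 0.0433
F* = 585.63 · e^(0.0433 × 150/360) = 585.63 · e^0.018042 = 585.63 × 1.018206 = R$596.2920
Market R$584.53 < fair R$596.2920: forward underpriced → reverse cash-and-carry (short spot, go long the forward).
At maturity, profit = |F_mkt − F*| = |584.53 − 596.2920| = R$11.76 per share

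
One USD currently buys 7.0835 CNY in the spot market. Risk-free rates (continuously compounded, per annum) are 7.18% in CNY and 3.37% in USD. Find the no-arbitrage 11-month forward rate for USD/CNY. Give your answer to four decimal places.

7.3353

F = S·e^((r_CNY − r_USD)T) = 7.0835 · e^((0.0718 − 0.0337) × 11/12)
= 7.0835 · e^0.034925 = 7.0835 × 1.035542
F = 7.3353 CNY per USD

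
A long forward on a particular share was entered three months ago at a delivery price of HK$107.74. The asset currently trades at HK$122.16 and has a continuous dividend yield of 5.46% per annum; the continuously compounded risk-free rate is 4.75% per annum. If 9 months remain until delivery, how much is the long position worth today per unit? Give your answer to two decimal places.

Current fair forward for the remaining 9 months: F = S·e^((r − q)·T), (r − q) = 0.0475 − 0.0546 = -0.0071
F = 122.16 · e^(-0.0071 × 9/12) = 122.16 × 0.994689 = 121.5112
Value of long forward = (F − K)·e^(−rT) = (121.5112 − 107.74) · e^(−0.0475·9/12)
= 13.7712 × 0.965002 = 13.29

HK$13.29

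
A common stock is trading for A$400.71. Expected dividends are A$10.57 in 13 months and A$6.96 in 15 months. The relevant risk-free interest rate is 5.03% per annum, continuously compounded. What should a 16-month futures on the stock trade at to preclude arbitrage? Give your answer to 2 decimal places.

PV(dividends) I = 10.57·e^(−0.0503·13/12) + 6.96·e^(−0.0503·15/12)
I = 10.0094 + 6.5359 = 16.5453
F = (S − I)·e^(rT) = (400.71 − 16.5453) · e^(0.0503·16/12)
= 384.1647 · e^0.067067 = 384.1647 × 1.069367 = A$410.81

A$410.81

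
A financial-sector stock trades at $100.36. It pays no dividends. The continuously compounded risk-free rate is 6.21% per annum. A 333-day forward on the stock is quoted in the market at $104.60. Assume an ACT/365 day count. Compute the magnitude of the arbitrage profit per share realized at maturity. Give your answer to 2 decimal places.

Fair forward: F* = S·e^(carry·T), with carry = r = 0.0621
F* = 100.36 · e^(0.0621 × 333/365) = 100.36 · e^0.056656 = 100.36 × 1.058292 = $106.2102
Market $104.60 < fair $106.2102: forward underpriced → reverse cash-and-carry (short spot, go long the forward).
At maturity, profit = |F_mkt − F*| = |104.60 − 106.2102| = $1.61 per share

$1.61 per share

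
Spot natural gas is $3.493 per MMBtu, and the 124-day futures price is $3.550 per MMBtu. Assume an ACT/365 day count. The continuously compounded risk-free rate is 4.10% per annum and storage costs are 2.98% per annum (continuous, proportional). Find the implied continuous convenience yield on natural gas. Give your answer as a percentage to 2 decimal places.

F = S·e^((r+u−y)T) ⇒ (r+u−y) = ln(F/S)/T
ln(3.550/3.493) = 0.016187; /T ⇒ 0.047647
y = r + u − ln(F/S)/T = 0.0410 + 0.0298 − 0.047647 = 0.023153
y = 2.32%

2.32%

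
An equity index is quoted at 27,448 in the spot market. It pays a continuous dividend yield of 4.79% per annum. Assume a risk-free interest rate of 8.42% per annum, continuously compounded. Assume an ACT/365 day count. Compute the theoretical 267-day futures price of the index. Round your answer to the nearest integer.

28,187

F = S·e^((r − q)T) = 27448 · e^((0.0842 − 0.0479) × 267/365)
= 27448 · e^0.026554 = 27448 × 1.026910
F = 28,187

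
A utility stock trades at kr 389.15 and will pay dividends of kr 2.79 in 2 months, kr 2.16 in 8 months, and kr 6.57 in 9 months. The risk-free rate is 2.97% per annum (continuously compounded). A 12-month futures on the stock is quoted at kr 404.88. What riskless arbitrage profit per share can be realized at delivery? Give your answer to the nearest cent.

PV(dividends) I = 2.79·e^(−0.0297·2/12) + 2.16·e^(−0.0297·8/12) + 6.57·e^(−0.0297·9/12) = 11.3191
Fair futures F* = (S − I)·e^(rT) = (389.15 − 11.3191)·e^0.029700 = 377.8309 × 1.030145 = 389.2206
Market kr 404.88 > fair 389.2206: forward overpriced → cash-and-carry (borrow at r, buy the stock and collect the dividends, short the forward).
Profit at T = |F_mkt − F*| = |404.88 − 389.2206| = kr 15.66 per share

kr 15.66 per share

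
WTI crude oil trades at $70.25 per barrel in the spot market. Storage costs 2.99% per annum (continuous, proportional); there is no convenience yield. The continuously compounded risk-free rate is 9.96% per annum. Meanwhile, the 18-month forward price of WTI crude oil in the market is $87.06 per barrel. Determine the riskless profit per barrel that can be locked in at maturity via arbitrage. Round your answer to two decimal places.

Fair forward: F* = S·e^(carry·T), with carry = (r + u) = 0.0996 + 0.0299 = 0.1295
F* = 70.25 · e^(0.1295 × 18/12) = 70.25 · e^0.194250 = 70.25 × 1.214400 = $85.3116
Market $87.06 > fair $85.3116: forward overpriced → cash-and-carry (buy spot, short the forward).
At maturity, profit = |F_mkt − F*| = |87.06 − 85.3116| = $1.75 per barrel

$1.75 per barrel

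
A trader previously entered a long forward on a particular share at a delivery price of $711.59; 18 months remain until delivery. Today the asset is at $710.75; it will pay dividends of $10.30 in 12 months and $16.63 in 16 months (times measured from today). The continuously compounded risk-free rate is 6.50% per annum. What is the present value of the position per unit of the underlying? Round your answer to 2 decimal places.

$40.36

PV(remaining dividends) I = 10.30·e^(−0.0650·12/12) + 16.63·e^(−0.0650·16/12) = 24.9012
Current forward F = (S − I)·e^(rT) = (710.75 − 24.9012)·e^(0.0650·18/12) = 685.8488 × 1.102411 = 756.0873
Value (long) = (F − K)·e^(−rT) = (756.0873 − 711.59) × 0.907102 = 40.3636
Value = $40.36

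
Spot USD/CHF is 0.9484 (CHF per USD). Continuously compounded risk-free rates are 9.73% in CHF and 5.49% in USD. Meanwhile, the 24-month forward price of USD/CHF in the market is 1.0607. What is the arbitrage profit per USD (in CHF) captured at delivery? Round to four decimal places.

0.0284 per USD (in CHF)

Fair forward: F* = S·e^(carry·T), with carry = (r_CHF − r_USD) = 0.0973 − 0.0549 = 0.0424
F* = 0.9484 · e^(0.0424 × 24/12) = 0.9484 · e^0.084800 = 0.9484 × 1.088499 = 1.0323
Market 1.0607 > fair 1.0323: forward overpriced → cash-and-carry (buy spot, short the forward).
At maturity, profit = |F_mkt − F*| = |1.0607 − 1.0323| = 0.0284 per USD (in CHF)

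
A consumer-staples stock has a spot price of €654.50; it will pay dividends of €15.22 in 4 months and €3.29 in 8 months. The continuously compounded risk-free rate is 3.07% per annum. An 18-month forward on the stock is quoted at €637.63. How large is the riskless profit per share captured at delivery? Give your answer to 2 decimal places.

€28.56 per share

PV(dividends) I = 15.22·e^(−0.0307·4/12) + 3.29·e^(−0.0307·8/12) = 18.2884
Fair forward F* = (S − I)·e^(rT) = (654.50 − 18.2884)·e^0.046050 = 636.2116 × 1.047127 = 666.1943
Market €637.63 < fair 666.1943: forward underpriced → reverse cash-and-carry (short the stock, invest proceeds at r, pay the dividends, go long the forward).
Profit at T = |F_mkt − F*| = |637.63 − 666.1943| = €28.56 per share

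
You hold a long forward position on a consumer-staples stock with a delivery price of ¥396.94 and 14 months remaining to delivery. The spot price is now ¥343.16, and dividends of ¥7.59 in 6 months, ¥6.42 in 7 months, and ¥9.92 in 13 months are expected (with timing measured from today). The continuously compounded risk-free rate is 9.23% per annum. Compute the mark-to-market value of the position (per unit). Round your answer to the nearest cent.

-¥35.56

PV(remaining dividends) I = 7.59·e^(−0.0923·6/12) + 6.42·e^(−0.0923·7/12) + 9.92·e^(−0.0923·13/12) = 22.3072
Current forward F = (S − I)·e^(rT) = (343.16 − 22.3072)·e^(0.0923·14/12) = 320.8528 × 1.113695 = 357.3322
Value (long) = (F − K)·e^(−rT) = (357.3322 − 396.94) × 0.897912 = -35.5643
Value = -¥35.56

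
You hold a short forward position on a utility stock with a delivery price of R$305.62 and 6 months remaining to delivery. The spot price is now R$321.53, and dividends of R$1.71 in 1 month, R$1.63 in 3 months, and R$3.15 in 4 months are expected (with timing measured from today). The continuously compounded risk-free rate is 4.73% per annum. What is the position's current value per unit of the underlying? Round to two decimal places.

-R$16.64

PV(remaining dividends) I = 1.71·e^(−0.0473·1/12) + 1.63·e^(−0.0473·3/12) + 3.15·e^(−0.0473·4/12) = 6.4148
Current forward F = (S − I)·e^(rT) = (321.53 − 6.4148)·e^(0.0473·6/12) = 315.1152 × 1.023932 = 322.6565
Value (long) = (F − K)·e^(−rT) = (322.6565 − 305.62) × 0.976627 = 16.6383
Short position value = −(long value) = -R$16.64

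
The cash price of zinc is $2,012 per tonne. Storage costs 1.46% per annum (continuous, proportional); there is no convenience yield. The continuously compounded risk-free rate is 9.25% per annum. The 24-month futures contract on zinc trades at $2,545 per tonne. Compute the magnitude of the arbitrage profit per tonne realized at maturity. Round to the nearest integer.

Fair futures: F* = S·e^(carry·T), with carry = (r + u) = 0.0925 + 0.0146 = 0.1071
F* = 2012 · e^(0.1071 × 24/12) = 2012 · e^0.214200 = 2012 × 1.238870 = $2492.6064
Market $2545 > fair $2492.6064: forward overpriced → cash-and-carry (buy spot, short the forward).
At maturity, profit = |F_mkt − F*| = |2545 − 2492.6064| = $52 per tonne

$52 per tonne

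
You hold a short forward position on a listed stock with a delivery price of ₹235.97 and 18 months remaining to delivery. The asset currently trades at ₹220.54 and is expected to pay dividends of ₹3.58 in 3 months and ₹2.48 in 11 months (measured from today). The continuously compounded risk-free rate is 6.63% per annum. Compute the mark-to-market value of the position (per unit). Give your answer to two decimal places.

-₹1.05

PV(remaining dividends) I = 3.58·e^(−0.0663·3/12) + 2.48·e^(−0.0663·11/12) = 5.8549
Current forward F = (S − I)·e^(rT) = (220.54 − 5.8549)·e^(0.0663·18/12) = 214.6851 × 1.104563 = 237.1332
Value (long) = (F − K)·e^(−rT) = (237.1332 − 235.97) × 0.905335 = 1.0531
Short position value = −(long value) = -₹1.05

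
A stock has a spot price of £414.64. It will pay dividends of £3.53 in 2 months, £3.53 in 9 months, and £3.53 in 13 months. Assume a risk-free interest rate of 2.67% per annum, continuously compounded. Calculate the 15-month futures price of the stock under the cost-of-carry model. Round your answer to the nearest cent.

PV(dividends) I = 3.53·e^(−0.0267·2/12) + 3.53·e^(−0.0267·9/12) + 3.53·e^(−0.0267·13/12)
I = 3.5143 + 3.4600 + 3.4294 = 10.4037
F = (S − I)·e^(rT) = (414.64 − 10.4037) · e^(0.0267·15/12)
= 404.2363 · e^0.033375 = 404.2363 × 1.033938 = £417.96

£417.96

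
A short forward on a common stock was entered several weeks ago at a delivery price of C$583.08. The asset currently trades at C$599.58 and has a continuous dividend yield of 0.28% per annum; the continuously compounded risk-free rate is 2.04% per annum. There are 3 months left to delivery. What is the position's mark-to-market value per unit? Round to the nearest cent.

-C$19.05

Current fair forward for the remaining 3 months: F = S·e^((r − q)·T), (r − q) = 0.0204 − 0.0028 = 0.0176
F = 599.58 · e^(0.0176 × 3/12) = 599.58 × 1.004410 = 602.2241
Value of long forward = (F − K)·e^(−rT) = (602.2241 − 583.08) · e^(−0.0204·3/12)
= 19.1441 × 0.994913 = 19.05
Short position value = −(long value) = -C$19.05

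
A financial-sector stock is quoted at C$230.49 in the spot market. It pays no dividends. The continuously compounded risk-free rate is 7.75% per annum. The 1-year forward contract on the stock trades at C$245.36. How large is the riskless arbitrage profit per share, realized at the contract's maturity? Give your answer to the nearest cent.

C$3.70 per share

Fair forward: F* = S·e^(carry·T), with carry = r = 0.0775
F* = 230.49 · e^(0.0775 × 1) = 230.49 · e^0.077500 = 230.49 × 1.080582 = C$249.0633
Market C$245.36 < fair C$249.0633: forward underpriced → reverse cash-and-carry (short spot, go long the forward).
At maturity, profit = |F_mkt − F*| = |245.36 − 249.0633| = C$3.70 per share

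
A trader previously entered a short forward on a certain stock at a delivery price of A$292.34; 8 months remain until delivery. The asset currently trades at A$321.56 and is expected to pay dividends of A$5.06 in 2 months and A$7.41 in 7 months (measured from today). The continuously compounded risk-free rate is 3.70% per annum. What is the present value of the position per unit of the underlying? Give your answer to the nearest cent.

PV(remaining dividends) I = 5.06·e^(−0.0370·2/12) + 7.41·e^(−0.0370·7/12) = 12.2807
Current forward F = (S − I)·e^(rT) = (321.56 − 12.2807)·e^(0.0370·8/12) = 309.2793 × 1.024973 = 317.0029
Value (long) = (F − K)·e^(−rT) = (317.0029 − 292.34) × 0.975635 = 24.0620
Short position value = −(long value) = -A$24.06

-A$24.06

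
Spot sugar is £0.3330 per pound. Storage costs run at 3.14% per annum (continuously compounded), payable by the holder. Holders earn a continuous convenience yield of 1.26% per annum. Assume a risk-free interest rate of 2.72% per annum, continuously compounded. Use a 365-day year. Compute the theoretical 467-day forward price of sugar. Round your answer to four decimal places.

Net carry = r + u − y = 0.0272 + 0.0314 − 0.0126 = 0.0460
F = S·e^((r+u−y)T) = 0.3330 · e^(0.0460 × 467/365) = 0.3330 · e^0.058855
= 0.3330 × 1.060621 = £0.3532 per pound

£0.3532 per pound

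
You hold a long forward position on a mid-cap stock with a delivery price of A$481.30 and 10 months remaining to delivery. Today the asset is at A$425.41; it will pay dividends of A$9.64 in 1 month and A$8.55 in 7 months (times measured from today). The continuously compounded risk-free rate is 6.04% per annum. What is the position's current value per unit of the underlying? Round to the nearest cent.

-A$50.11

PV(remaining dividends) I = 9.64·e^(−0.0604·1/12) + 8.55·e^(−0.0604·7/12) = 17.8456
Current forward F = (S − I)·e^(rT) = (425.41 − 17.8456)·e^(0.0604·10/12) = 407.5644 × 1.051622 = 428.6037
Value (long) = (F − K)·e^(−rT) = (428.6037 − 481.30) × 0.950912 = -50.1095
Value = -A$50.11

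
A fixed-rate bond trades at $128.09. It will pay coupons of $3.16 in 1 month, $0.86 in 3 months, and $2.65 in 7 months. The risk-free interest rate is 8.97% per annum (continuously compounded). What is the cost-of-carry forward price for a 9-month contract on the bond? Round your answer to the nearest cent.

$130.06

PV(coupons) I = 3.16·e^(−0.0897·1/12) + 0.86·e^(−0.0897·3/12) + 2.65·e^(−0.0897·7/12)
I = 3.1365 + 0.8409 + 2.5149 = 6.4923
F = (S − I)·e^(rT) = (128.09 − 6.4923) · e^(0.0897·9/12)
= 121.5977 · e^0.067275 = 121.5977 × 1.069590 = $130.06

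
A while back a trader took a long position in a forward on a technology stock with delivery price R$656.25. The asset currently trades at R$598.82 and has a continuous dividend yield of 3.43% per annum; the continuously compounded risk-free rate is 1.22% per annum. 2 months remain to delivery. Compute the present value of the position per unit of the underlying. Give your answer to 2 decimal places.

Current fair forward for the remaining 2 months: F = S·e^((r − q)·T), (r − q) = 0.0122 − 0.0343 = -0.0221
F = 598.82 · e^(-0.0221 × 2/12) = 598.82 × 0.996323 = 596.6181
Value of long forward = (F − K)·e^(−rT) = (596.6181 − 656.25) · e^(−0.0122·2/12)
= -59.6319 × 0.997969 = -59.51

-R$59.51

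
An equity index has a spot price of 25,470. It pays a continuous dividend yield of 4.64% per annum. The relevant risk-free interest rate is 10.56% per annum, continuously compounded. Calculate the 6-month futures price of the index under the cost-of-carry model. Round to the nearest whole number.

F = S·e^((r − q)T) = 25470 · e^((0.1056 − 0.0464) × 6/12)
= 25470 · e^0.029600 = 25470 × 1.030042
F = 26,235

26,235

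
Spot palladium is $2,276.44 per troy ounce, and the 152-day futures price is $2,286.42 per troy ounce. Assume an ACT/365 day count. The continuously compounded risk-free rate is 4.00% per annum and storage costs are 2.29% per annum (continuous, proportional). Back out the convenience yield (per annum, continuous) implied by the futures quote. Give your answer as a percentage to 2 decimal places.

F = S·e^((r+u−y)T) ⇒ (r+u−y) = ln(F/S)/T
ln(2286.42/2276.44) = 0.004374; /T ⇒ 0.010503
y = r + u − ln(F/S)/T = 0.0400 + 0.0229 − 0.010503 = 0.052397
y = 5.24%

5.24%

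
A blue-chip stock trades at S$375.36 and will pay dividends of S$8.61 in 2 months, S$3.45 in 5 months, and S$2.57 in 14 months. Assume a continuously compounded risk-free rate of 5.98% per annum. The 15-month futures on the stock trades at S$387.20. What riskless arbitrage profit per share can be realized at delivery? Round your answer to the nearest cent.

S$1.90 per share

PV(dividends) I = 8.61·e^(−0.0598·2/12) + 3.45·e^(−0.0598·5/12) + 2.57·e^(−0.0598·14/12) = 14.2865
Fair futures F* = (S − I)·e^(rT) = (375.36 − 14.2865)·e^0.074750 = 361.0735 × 1.077615 = 389.0982
Market S$387.20 < fair 389.0982: forward underpriced → reverse cash-and-carry (short the stock, invest proceeds at r, pay the dividends, go long the forward).
Profit at T = |F_mkt − F*| = |387.20 − 389.0982| = S$1.90 per share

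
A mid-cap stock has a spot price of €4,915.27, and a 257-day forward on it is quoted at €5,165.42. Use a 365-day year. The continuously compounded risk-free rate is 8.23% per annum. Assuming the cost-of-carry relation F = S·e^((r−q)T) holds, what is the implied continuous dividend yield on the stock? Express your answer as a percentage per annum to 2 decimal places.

From F = S·e^((r−q)T): (r − q) = ln(F/S)/T
ln(5165.42/4915.27) = ln(1.050892) = 0.049639
(r − q) = 0.049639 / (257/365) = 0.070499
q = r − ln(F/S)/T = 0.0823 − 0.070499 = 0.011801
q = 1.18%

1.18%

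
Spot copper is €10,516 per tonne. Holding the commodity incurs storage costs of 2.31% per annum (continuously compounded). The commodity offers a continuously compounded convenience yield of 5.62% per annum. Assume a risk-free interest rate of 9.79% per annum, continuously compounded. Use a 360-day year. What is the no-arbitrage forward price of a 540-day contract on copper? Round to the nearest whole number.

Net carry = r + u − y = 0.0979 + 0.0231 − 0.0562 = 0.0648
F = S·e^((r+u−y)T) = 10516 · e^(0.0648 × 540/360) = 10516 · e^0.097200
= 10516 × 1.102081 = €11,589 per tonne

€11,589 per tonne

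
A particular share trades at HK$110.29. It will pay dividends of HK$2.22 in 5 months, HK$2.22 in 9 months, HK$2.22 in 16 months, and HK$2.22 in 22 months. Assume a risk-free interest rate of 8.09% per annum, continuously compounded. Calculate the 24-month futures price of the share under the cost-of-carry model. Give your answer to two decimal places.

HK$120.09

PV(dividends) I = 2.22·e^(−0.0809·5/12) + 2.22·e^(−0.0809·9/12) + 2.22·e^(−0.0809·16/12) + 2.22·e^(−0.0809·22/12)
I = 2.1464 + 2.0893 + 1.9930 + 1.9140 = 8.1427
F = (S − I)·e^(rT) = (110.29 − 8.1427) · e^(0.0809·24/12)
= 102.1473 · e^0.161800 = 102.1473 × 1.175625 = HK$120.09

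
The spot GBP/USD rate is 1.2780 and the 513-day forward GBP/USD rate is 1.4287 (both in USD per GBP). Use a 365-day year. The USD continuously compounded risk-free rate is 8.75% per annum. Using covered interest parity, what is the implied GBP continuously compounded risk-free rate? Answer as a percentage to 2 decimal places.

0.82%

F = S·e^((r_USD − r_GBP)T) ⇒ r_GBP = r_USD − ln(F/S)/T
ln(1.4287/1.2780) = 0.111469; /(513/365) = 0.079310
r_GBP = 0.0875 − 0.079310 = 0.008190
r_GBP = 0.82%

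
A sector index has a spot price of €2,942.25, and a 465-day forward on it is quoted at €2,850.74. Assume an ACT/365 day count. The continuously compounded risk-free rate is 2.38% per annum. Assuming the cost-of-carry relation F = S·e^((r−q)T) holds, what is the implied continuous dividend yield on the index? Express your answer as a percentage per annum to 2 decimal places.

4.86%

From F = S·e^((r−q)T): (r − q) = ln(F/S)/T
ln(2850.74/2942.25) = ln(0.968898) = -0.031596
(r − q) = -0.031596 / (465/365) = -0.024801
q = r − ln(F/S)/T = 0.0238 + 0.024801 = 0.048601
q = 4.86%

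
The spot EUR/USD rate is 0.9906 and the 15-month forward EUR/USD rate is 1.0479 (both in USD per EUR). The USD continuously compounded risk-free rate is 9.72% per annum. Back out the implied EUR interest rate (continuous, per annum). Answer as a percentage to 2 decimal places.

5.22%

F = S·e^((r_USD − r_EUR)T) ⇒ r_EUR = r_USD − ln(F/S)/T
ln(1.0479/0.9906) = 0.056233; /(15/12) = 0.044986
r_EUR = 0.0972 − 0.044986 = 0.052214
r_EUR = 5.22%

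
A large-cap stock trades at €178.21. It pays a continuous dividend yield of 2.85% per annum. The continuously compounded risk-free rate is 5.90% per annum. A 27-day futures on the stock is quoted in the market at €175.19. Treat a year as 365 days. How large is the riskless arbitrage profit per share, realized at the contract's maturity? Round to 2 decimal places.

€3.42 per share

Fair futures: F* = S·e^(carry·T), with carry = (r − q) = 0.0590 − 0.0285 = 0.0305
F* = 178.21 · e^(0.0305 × 27/365) = 178.21 · e^0.002256 = 178.21 × 1.002259 = €178.6126
Market €175.19 < fair €178.6126: forward underpriced → reverse cash-and-carry (short spot, go long the forward).
At maturity, profit = |F_mkt − F*| = |175.19 − 178.6126| = €3.42 per share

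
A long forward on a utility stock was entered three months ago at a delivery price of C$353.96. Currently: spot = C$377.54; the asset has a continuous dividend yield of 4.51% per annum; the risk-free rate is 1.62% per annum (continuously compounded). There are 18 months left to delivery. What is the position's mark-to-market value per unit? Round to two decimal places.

Current fair forward for the remaining 18 months: F = S·e^((r − q)·T), (r − q) = 0.0162 − 0.0451 = -0.0289
F = 377.54 · e^(-0.0289 × 18/12) = 377.54 × 0.957576 = 361.5232
Value of long forward = (F − K)·e^(−rT) = (361.5232 − 353.96) · e^(−0.0162·18/12)
= 7.5632 × 0.975993 = 7.38

C$7.38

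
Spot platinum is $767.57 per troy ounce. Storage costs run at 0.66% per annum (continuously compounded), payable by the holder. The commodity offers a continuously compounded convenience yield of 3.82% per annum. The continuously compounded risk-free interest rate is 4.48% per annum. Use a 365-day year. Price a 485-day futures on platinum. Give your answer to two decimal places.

$781.15 per troy ounce

Net carry = r + u − y = 0.0448 + 0.0066 − 0.0382 = 0.0132
F = S·e^((r+u−y)T) = 767.57 · e^(0.0132 × 485/365) = 767.57 · e^0.017540
= 767.57 × 1.017695 = $781.15 per troy ounce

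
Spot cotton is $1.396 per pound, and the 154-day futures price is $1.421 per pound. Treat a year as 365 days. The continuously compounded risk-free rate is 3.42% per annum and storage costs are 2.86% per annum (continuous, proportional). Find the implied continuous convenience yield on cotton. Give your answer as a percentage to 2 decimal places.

F = S·e^((r+u−y)T) ⇒ (r+u−y) = ln(F/S)/T
ln(1.421/1.396) = 0.017750; /T ⇒ 0.042070
y = r + u − ln(F/S)/T = 0.0342 + 0.0286 − 0.042070 = 0.020730
y = 2.07%

2.07%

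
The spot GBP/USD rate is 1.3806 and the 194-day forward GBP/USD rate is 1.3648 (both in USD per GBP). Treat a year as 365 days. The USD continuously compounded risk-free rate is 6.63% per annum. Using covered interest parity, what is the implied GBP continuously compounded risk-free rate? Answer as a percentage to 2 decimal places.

F = S·e^((r_USD − r_GBP)T) ⇒ r_GBP = r_USD − ln(F/S)/T
ln(1.3648/1.3806) = -0.011510; /(194/365) = -0.021655
r_GBP = 0.0663 + 0.021655 = 0.087955
r_GBP = 8.80%

8.80%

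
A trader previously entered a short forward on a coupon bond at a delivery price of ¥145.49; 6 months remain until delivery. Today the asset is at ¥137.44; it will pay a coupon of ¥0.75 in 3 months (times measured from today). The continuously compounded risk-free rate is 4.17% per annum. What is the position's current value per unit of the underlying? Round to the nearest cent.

PV(remaining coupons) I = 0.75·e^(−0.0417·3/12) = 0.7422
Current forward F = (S − I)·e^(rT) = (137.44 − 0.7422)·e^(0.0417·6/12) = 136.6978 × 1.021069 = 139.5779
Value (long) = (F − K)·e^(−rT) = (139.5779 − 145.49) × 0.979366 = -5.7901
Short position value = −(long value) = ¥5.79

¥5.79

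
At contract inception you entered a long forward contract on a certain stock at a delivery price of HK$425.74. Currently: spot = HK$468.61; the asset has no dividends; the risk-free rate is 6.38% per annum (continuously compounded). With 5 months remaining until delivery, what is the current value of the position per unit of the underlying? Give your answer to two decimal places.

Current fair forward for the remaining 5 months: F = S·e^(r·T), r = 0.0638
F = 468.61 · e^(0.0638 × 5/12) = 468.61 × 1.026940 = 481.2344
Value of long forward = (F − K)·e^(−rT) = (481.2344 − 425.74) · e^(−0.0638·5/12)
= 55.4944 × 0.973767 = 54.04

HK$54.04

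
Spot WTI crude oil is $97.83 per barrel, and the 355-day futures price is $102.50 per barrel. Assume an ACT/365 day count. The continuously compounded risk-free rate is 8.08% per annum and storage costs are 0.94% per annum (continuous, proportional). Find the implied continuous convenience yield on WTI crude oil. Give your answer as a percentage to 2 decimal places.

F = S·e^((r+u−y)T) ⇒ (r+u−y) = ln(F/S)/T
ln(102.50/97.83) = 0.046632; /T ⇒ 0.047946
y = r + u − ln(F/S)/T = 0.0808 + 0.0094 − 0.047946 = 0.042254
y = 4.23%

4.23%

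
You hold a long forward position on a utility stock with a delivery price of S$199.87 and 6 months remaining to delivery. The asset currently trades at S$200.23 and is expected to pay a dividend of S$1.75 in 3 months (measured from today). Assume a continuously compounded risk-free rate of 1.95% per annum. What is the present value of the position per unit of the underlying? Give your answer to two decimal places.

S$0.56

PV(remaining dividends) I = 1.75·e^(−0.0195·3/12) = 1.7415
Current forward F = (S − I)·e^(rT) = (200.23 − 1.7415)·e^(0.0195·6/12) = 198.4885 × 1.009798 = 200.4333
Value (long) = (F − K)·e^(−rT) = (200.4333 − 199.87) × 0.990297 = 0.5578
Value = S$0.56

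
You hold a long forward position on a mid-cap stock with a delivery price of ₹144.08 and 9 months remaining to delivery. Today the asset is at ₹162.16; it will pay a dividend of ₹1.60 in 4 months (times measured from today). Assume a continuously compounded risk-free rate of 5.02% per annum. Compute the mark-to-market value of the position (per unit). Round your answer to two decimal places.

₹21.83

PV(remaining dividends) I = 1.60·e^(−0.0502·4/12) = 1.5734
Current forward F = (S − I)·e^(rT) = (162.16 − 1.5734)·e^(0.0502·9/12) = 160.5866 × 1.038368 = 166.7480
Value (long) = (F − K)·e^(−rT) = (166.7480 − 144.08) × 0.963050 = 21.8304
Value = ₹21.83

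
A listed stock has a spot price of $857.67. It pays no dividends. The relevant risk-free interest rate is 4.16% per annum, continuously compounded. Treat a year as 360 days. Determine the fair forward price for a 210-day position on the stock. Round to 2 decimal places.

$878.74

F = S·e^(rT) = 857.67 · e^(0.0416 × 210/360)
= 857.67 · e^0.024267 = 857.67 × 1.024564
F = $878.74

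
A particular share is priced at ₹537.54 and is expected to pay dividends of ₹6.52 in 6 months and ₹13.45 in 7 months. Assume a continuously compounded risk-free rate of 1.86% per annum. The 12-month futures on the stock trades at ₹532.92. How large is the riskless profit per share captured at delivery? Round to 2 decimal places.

₹5.42 per share

PV(dividends) I = 6.52·e^(−0.0186·6/12) + 13.45·e^(−0.0186·7/12) = 19.7645
Fair futures F* = (S − I)·e^(rT) = (537.54 − 19.7645)·e^0.018600 = 517.7755 × 1.018774 = 527.4962
Market ₹532.92 > fair 527.4962: forward overpriced → cash-and-carry (borrow at r, buy the stock and collect the dividends, short the forward).
Profit at T = |F_mkt − F*| = |532.92 − 527.4962| = ₹5.42 per share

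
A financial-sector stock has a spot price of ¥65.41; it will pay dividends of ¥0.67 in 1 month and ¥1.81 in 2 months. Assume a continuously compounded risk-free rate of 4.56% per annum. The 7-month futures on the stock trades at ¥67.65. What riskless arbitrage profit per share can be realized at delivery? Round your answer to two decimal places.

¥3.01 per share

PV(dividends) I = 0.67·e^(−0.0456·1/12) + 1.81·e^(−0.0456·2/12) = 2.4638
Fair futures F* = (S − I)·e^(rT) = (65.41 − 2.4638)·e^0.026600 = 62.9462 × 1.026957 = 64.6430
Market ¥67.65 > fair 64.6430: forward overpriced → cash-and-carry (borrow at r, buy the stock and collect the dividends, short the forward).
Profit at T = |F_mkt − F*| = |67.65 − 64.6430| = ¥3.01 per share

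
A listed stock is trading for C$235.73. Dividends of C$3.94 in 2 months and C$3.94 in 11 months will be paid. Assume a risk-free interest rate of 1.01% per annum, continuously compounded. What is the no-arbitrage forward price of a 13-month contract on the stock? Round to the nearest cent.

C$230.40

PV(dividends) I = 3.94·e^(−0.0101·2/12) + 3.94·e^(−0.0101·11/12)
I = 3.9334 + 3.9037 = 7.8371
F = (S − I)·e^(rT) = (235.73 − 7.8371) · e^(0.0101·13/12)
= 227.8929 · e^0.010942 = 227.8929 × 1.011002 = C$230.40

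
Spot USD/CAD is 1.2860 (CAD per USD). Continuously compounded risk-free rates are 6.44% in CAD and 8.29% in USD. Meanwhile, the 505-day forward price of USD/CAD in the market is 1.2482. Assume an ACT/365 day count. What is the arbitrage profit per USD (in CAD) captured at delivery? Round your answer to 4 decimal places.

0.0053 per USD (in CAD)

Fair forward: F* = S·e^(carry·T), with carry = (r_CAD − r_USD) = 0.0644 − 0.0829 = -0.0185
F* = 1.2860 · e^(-0.0185 × 505/365) = 1.2860 · e^-0.025596 = 1.2860 × 0.974729 = 1.2535
Market 1.2482 < fair 1.2535: forward underpriced → reverse cash-and-carry (short spot, go long the forward).
At maturity, profit = |F_mkt − F*| = |1.2482 − 1.2535| = 0.0053 per USD (in CAD)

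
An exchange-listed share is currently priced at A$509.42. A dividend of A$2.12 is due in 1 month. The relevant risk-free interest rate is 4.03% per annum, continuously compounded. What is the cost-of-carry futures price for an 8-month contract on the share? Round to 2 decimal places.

PV(dividends) I = 2.12·e^(−0.0403·1/12)
I = 2.1129
F = (S − I)·e^(rT) = (509.42 − 2.1129) · e^(0.0403·8/12)
= 507.3071 · e^0.026867 = 507.3071 × 1.027231 = A$521.12

A$521.12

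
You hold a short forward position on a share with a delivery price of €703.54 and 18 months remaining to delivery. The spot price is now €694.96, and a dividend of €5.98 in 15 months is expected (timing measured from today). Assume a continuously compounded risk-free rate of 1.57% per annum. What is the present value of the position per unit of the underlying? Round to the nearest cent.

PV(remaining dividends) I = 5.98·e^(−0.0157·15/12) = 5.8638
Current forward F = (S − I)·e^(rT) = (694.96 − 5.8638)·e^(0.0157·18/12) = 689.0962 × 1.023829 = 705.5167
Value (long) = (F − K)·e^(−rT) = (705.5167 − 703.54) × 0.976725 = 1.9307
Short position value = −(long value) = -€1.93

-€1.93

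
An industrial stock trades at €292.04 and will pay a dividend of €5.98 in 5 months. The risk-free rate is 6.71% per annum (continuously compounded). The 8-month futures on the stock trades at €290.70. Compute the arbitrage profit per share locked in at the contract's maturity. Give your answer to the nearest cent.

PV(dividends) I = 5.98·e^(−0.0671·5/12) = 5.8151
Fair futures F* = (S − I)·e^(rT) = (292.04 − 5.8151)·e^0.044733 = 286.2249 × 1.045749 = 299.3194
Market €290.70 < fair 299.3194: forward underpriced → reverse cash-and-carry (short the stock, invest proceeds at r, pay the dividends, go long the forward).
Profit at T = |F_mkt − F*| = |290.70 − 299.3194| = €8.62 per share

€8.62 per share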